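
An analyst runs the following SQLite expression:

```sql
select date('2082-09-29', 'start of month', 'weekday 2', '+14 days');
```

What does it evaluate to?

2082-09-15

`start of month` rewinds 2082-09-29 to 2082-09-01.
`weekday 2` advances to the next Tuesday; 2082-09-01 is already a Tuesday, so it stays at 2082-09-01.
Advancing 14 more days within September lands on 2082-09-15.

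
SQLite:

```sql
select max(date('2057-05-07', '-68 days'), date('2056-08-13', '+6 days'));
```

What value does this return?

2057-02-28

date('2057-05-07', '-68 days') → 2057-02-28.
date('2056-08-13', '+6 days') → 2056-08-19.
Later of the two is 2057-02-28.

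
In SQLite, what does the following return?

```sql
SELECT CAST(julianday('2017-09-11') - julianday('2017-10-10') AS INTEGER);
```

-29

19 days remain in September 2017 after the 11th (30 − 11).
Then 10 days into October 2017.
Total: 19 + 10 = 29.
The subtraction is earlier − later, so the result is −29 → -29.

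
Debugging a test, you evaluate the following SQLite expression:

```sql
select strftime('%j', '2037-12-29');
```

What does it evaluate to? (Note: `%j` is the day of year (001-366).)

363

Day-of-year for 2037-12-29: days since 2037-01-01 inclusive = 363, zero-padded to 363.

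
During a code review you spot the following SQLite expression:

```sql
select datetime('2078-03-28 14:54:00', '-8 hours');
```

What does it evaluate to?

2078-03-28 06:54:00

-8 hours from 2078-03-28 14:54:00 is 2078-03-28 06:54:00.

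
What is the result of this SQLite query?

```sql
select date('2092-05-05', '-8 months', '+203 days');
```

2092-03-26

Adding -8 months to 2092-05-05 gives 2091-09-05.
Applying '+203 days' to 2091-09-05: counting 203 days forward gives 2092-03-26.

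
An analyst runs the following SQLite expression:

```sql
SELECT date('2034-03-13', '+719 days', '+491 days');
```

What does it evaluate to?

Applying '+719 days' to 2034-03-13: counting 719 days forward gives 2036-03-01.
Applying '+491 days' to 2036-03-01: counting 491 days forward gives 2037-07-05.

2037-07-05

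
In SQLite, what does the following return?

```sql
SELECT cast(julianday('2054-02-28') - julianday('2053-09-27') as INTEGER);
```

154

3 days remain in September 2053 after the 27th (30 − 27).
October 2053: 31 days.
November 2053: 30 days.
December 2053: 31 days.
January 2054: 31 days.
Then 28 days into February 2054.
Total: 3 + 31 + 30 + 31 + 31 + 28 = 154.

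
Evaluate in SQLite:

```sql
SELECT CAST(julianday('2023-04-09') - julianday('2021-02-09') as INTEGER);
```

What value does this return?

789

19 days remain in February 2021 after the 9th (28 − 9).
Full months from March 2021 through March 2023 contribute their day counts.
Then 9 days into April 2023.
Total: 19 + 31 + 30 + 31 + 30 + 31 + 31 + 30 + 31 + 30 + 31 + 31 + 28 + 31 + 30 + 31 + 30 + 31 + 31 + 30 + 31 + 30 + 31 + 31 + 28 + 31 + 9 = 789.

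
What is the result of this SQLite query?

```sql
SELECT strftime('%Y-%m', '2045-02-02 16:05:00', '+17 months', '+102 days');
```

First apply '+17 months', '+102 days': 2045-02-02 16:05:00 → 2046-10-12 16:05:00.
`%Y-%m` extracts the year-month: 2046-10.

2046-10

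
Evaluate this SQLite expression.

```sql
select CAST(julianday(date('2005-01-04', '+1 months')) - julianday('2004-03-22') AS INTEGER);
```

Adding +1 month to 2005-01-04 gives 2005-02-04.
9 days remain in March 2004 after the 22nd (31 − 22).
Full months from April 2004 through January 2005 contribute their day counts.
Then 4 days into February 2005.
Total: 9 + 30 + 31 + 30 + 31 + 31 + 30 + 31 + 30 + 31 + 31 + 4 = 319.

319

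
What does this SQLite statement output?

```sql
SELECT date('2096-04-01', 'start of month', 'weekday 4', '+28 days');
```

`start of month` rewinds 2096-04-01 to 2096-04-01.
`weekday 4` advances to the next Thursday; 2096-04-01 is a Sunday, so it moves forward to 2096-04-05.
April 2096 has 30 days; 25 remain after the 5th, so 26 days reach 2096-05-01.
Advancing 2 more days within May lands on 2096-05-03.

2096-05-03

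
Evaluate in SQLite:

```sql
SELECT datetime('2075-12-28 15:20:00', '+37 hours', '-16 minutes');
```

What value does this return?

2075-12-30 04:04:00

+37 hours from 2075-12-28 15:20:00 is 2075-12-30 04:20:00 (crosses midnight).
-16 minutes from 2075-12-30 04:20:00 is 2075-12-30 04:04:00.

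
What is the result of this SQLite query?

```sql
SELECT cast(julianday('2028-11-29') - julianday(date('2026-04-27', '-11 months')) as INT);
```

1282

Adding -11 months to 2026-04-27 gives 2025-05-27.
4 days remain in May 2025 after the 27th (31 − 27).
Full months from June 2025 through October 2028 contribute their day counts.
Then 29 days into November 2028.
Total: 4 + 30 + 31 + 31 + 30 + 31 + 30 + 31 + 31 + 28 + 31 + 30 + 31 + 30 + 31 + 31 + 30 + 31 + 30 + 31 + 31 + 28 + 31 + 30 + 31 + 30 + 31 + 31 + 30 + 31 + 30 + 31 + 31 + 29 + 31 + 30 + 31 + 30 + 31 + 31 + 30 + 31 + 29 = 1282.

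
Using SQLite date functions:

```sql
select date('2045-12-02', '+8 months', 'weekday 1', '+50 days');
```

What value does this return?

Adding +8 months to 2045-12-02 gives 2046-08-02.
`weekday 1` advances to the next Monday; 2046-08-02 is a Thursday, so it moves forward to 2046-08-06.
Applying '+50 days' to 2046-08-06: counting 50 days forward gives 2046-09-25.

2046-09-25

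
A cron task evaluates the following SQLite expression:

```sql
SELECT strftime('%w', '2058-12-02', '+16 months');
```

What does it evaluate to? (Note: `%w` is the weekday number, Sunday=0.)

First apply '+16 months': 2058-12-02 → 2060-04-02.
2060-04-02 is a Friday; with Sunday=0 that is 5.

5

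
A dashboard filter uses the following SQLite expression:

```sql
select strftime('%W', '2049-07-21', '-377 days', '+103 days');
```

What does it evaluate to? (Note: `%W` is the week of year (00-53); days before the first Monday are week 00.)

42

First apply '-377 days', '+103 days': 2049-07-21 → 2048-10-20.
2048-10-20 is a Tuesday. SQLite's %W counts Mondays since the year started; the result is 42.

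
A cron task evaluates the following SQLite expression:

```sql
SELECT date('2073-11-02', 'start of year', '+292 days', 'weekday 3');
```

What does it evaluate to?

`start of year` rewinds 2073-11-02 to 2073-01-01.
Applying '+292 days' to 2073-01-01: counting 292 days forward gives 2073-10-20.
`weekday 3` advances to the next Wednesday; 2073-10-20 is a Friday, so it moves forward to 2073-10-25.

2073-10-25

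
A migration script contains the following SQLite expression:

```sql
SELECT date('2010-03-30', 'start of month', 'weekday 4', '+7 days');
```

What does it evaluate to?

`start of month` rewinds 2010-03-30 to 2010-03-01.
`weekday 4` advances to the next Thursday; 2010-03-01 is a Monday, so it moves forward to 2010-03-04.
Advancing 7 more days within March lands on 2010-03-11.

2010-03-11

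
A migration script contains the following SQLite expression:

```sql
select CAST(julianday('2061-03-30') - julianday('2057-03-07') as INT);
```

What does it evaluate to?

1484

24 days remain in March 2057 after the 7th (31 − 7).
Full months from April 2057 through February 2061 contribute their day counts.
Then 30 days into March 2061.
Total: 24 + 30 + 31 + 30 + 31 + 31 + 30 + 31 + 30 + 31 + 31 + 28 + 31 + 30 + 31 + 30 + 31 + 31 + 30 + 31 + 30 + 31 + 31 + 28 + 31 + 30 + 31 + 30 + 31 + 31 + 30 + 31 + 30 + 31 + 31 + 29 + 31 + 30 + 31 + 30 + 31 + 31 + 30 + 31 + 30 + 31 + 31 + 28 + 30 = 1484.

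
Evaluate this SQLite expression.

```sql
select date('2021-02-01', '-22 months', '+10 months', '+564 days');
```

Adding -22 months to 2021-02-01 gives 2019-04-01.
Adding +10 months to 2019-04-01 gives 2020-02-01.
Applying '+564 days' to 2020-02-01: counting 564 days forward gives 2021-08-18.

2021-08-18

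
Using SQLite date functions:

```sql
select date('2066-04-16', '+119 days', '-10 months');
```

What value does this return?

Applying '+119 days' to 2066-04-16: counting 119 days forward gives 2066-08-13.
Adding -10 months to 2066-08-13 gives 2065-10-13.

2065-10-13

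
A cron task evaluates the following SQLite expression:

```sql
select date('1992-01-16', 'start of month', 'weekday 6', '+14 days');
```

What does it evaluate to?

`start of month` rewinds 1992-01-16 to 1992-01-01.
`weekday 6` advances to the next Saturday; 1992-01-01 is a Wednesday, so it moves forward to 1992-01-04.
Advancing 14 more days within January lands on 1992-01-18.

1992-01-18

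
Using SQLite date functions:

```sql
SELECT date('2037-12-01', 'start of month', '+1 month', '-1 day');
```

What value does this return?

`start of month` rewinds 2037-12-01 to 2037-12-01.
Adding +1 month to 2037-12-01 gives 2038-01-01.
Going back 1 day from 2038-01-01 reaches 2037-12-31 (last day of December, 31 days).

2037-12-31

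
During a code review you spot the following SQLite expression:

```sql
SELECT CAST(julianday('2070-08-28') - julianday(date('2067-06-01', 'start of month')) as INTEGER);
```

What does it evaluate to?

1184

`start of month` rewinds 2067-06-01 to 2067-06-01.
29 days remain in June 2067 after the 1st (30 − 1).
Full months from July 2067 through July 2070 contribute their day counts.
Then 28 days into August 2070.
Total: 29 + 31 + 31 + 30 + 31 + 30 + 31 + 31 + 29 + 31 + 30 + 31 + 30 + 31 + 31 + 30 + 31 + 30 + 31 + 31 + 28 + 31 + 30 + 31 + 30 + 31 + 31 + 30 + 31 + 30 + 31 + 31 + 28 + 31 + 30 + 31 + 30 + 31 + 28 = 1184.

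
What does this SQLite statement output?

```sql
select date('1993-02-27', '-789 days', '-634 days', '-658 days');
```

1987-06-18

Applying '-789 days' to 1993-02-27: counting 789 days back gives 1990-12-31.
Applying '-634 days' to 1990-12-31: counting 634 days back gives 1989-04-06.
Applying '-658 days' to 1989-04-06: counting 658 days back gives 1987-06-18.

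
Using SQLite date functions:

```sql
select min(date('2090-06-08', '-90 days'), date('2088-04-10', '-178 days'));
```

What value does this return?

2087-10-15

date('2090-06-08', '-90 days') → 2090-03-10.
date('2088-04-10', '-178 days') → 2087-10-15.
Earlier of the two is 2087-10-15.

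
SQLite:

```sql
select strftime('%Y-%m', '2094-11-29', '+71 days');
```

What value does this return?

2095-02

First apply '+71 days': 2094-11-29 → 2095-02-08.
`%Y-%m` extracts the year-month: 2095-02.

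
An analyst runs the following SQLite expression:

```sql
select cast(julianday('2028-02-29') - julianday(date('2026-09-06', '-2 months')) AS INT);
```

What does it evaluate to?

Adding -2 months to 2026-09-06 gives 2026-07-06.
25 days remain in July 2026 after the 6th (31 − 6).
Full months from August 2026 through January 2028 contribute their day counts.
Then 29 days into February 2028.
Total: 25 + 31 + 30 + 31 + 30 + 31 + 31 + 28 + 31 + 30 + 31 + 30 + 31 + 31 + 30 + 31 + 30 + 31 + 31 + 29 = 603.

603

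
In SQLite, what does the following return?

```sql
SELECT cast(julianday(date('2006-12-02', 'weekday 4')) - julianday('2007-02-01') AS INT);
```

`weekday 4` advances to the next Thursday; 2006-12-02 is a Saturday, so it moves forward to 2006-12-07.
24 days remain in December 2006 after the 7th (31 − 7).
January 2007: 31 days.
Then 1 day into February 2007.
Total: 24 + 31 + 1 = 56.
The subtraction is earlier − later, so the result is −56 → -56.

-56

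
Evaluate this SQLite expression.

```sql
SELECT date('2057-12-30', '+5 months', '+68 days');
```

2058-08-06

Adding +5 months to 2057-12-30 gives 2058-05-30.
Applying '+68 days' to 2058-05-30: counting 68 days forward gives 2058-08-06.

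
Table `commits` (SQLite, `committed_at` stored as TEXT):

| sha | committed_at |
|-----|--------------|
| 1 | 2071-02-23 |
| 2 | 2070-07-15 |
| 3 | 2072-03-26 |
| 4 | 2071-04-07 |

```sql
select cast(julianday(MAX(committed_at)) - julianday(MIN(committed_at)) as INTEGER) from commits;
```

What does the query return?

620

MIN = 2070-07-15, MAX = 2072-03-26.
16 days remain in July 2070 after the 15th (31 − 15).
Full months from August 2070 through February 2072 contribute their day counts.
Then 26 days into March 2072.
Total: 16 + 31 + 30 + 31 + 30 + 31 + 31 + 28 + 31 + 30 + 31 + 30 + 31 + 31 + 30 + 31 + 30 + 31 + 31 + 29 + 26 = 620.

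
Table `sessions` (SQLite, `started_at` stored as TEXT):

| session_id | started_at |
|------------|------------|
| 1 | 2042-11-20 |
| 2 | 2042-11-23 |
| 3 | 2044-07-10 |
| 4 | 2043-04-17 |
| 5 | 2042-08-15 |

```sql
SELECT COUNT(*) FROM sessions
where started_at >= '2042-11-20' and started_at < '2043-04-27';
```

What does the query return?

3

Rows in [2042-11-20, 2043-04-27): 2042-11-20, 2042-11-23, 2043-04-17 → 3 rows.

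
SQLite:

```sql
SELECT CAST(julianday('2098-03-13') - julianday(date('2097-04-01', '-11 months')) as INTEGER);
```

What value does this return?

Adding -11 months to 2097-04-01 gives 2096-05-01.
30 days remain in May 2096 after the 1st (31 − 1).
Full months from June 2096 through February 2098 contribute their day counts.
Then 13 days into March 2098.
Total: 30 + 30 + 31 + 31 + 30 + 31 + 30 + 31 + 31 + 28 + 31 + 30 + 31 + 30 + 31 + 31 + 30 + 31 + 30 + 31 + 31 + 28 + 13 = 681.

681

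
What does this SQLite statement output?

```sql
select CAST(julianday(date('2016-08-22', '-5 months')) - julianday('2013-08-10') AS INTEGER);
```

955

Adding -5 months to 2016-08-22 gives 2016-03-22.
21 days remain in August 2013 after the 10th (31 − 10).
Full months from September 2013 through February 2016 contribute their day counts.
Then 22 days into March 2016.
Total: 21 + 30 + 31 + 30 + 31 + 31 + 28 + 31 + 30 + 31 + 30 + 31 + 31 + 30 + 31 + 30 + 31 + 31 + 28 + 31 + 30 + 31 + 30 + 31 + 31 + 30 + 31 + 30 + 31 + 31 + 29 + 22 = 955.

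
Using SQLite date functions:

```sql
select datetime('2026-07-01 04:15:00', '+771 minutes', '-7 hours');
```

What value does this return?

2026-07-01 10:06:00

771 minutes = 12h 51m; +771 minutes from 2026-07-01 04:15:00 is 2026-07-01 17:06:00.
-7 hours from 2026-07-01 17:06:00 is 2026-07-01 10:06:00.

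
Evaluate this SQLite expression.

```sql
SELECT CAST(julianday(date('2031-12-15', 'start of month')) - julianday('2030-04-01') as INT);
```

609

`start of month` rewinds 2031-12-15 to 2031-12-01.
29 days remain in April 2030 after the 1st (30 − 1).
Full months from May 2030 through November 2031 contribute their day counts.
Then 1 day into December 2031.
Total: 29 + 31 + 30 + 31 + 31 + 30 + 31 + 30 + 31 + 31 + 28 + 31 + 30 + 31 + 30 + 31 + 31 + 30 + 31 + 30 + 1 = 609.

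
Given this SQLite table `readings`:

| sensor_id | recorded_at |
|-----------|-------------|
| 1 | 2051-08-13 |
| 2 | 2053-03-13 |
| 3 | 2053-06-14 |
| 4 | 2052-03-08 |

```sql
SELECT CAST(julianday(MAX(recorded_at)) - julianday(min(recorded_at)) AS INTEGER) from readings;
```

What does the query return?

671

MIN = 2051-08-13, MAX = 2053-06-14.
18 days remain in August 2051 after the 13th (31 − 13).
Full months from September 2051 through May 2053 contribute their day counts.
Then 14 days into June 2053.
Total: 18 + 30 + 31 + 30 + 31 + 31 + 29 + 31 + 30 + 31 + 30 + 31 + 31 + 30 + 31 + 30 + 31 + 31 + 28 + 31 + 30 + 31 + 14 = 671.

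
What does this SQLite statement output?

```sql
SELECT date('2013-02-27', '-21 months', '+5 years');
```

Adding -21 months to 2013-02-27 gives 2011-05-27.
Adding +5 years to 2011-05-27 gives 2016-05-27.

2016-05-27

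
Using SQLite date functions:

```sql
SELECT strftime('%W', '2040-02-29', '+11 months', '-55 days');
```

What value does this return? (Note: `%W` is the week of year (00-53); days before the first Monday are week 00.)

First apply '+11 months', '-55 days': 2040-02-29 → 2040-12-05.
2040-12-05 is a Wednesday. SQLite's %W counts Mondays since the year started; the result is 49.

49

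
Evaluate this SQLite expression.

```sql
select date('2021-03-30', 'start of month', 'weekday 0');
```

`start of month` rewinds 2021-03-30 to 2021-03-01.
`weekday 0` advances to the next Sunday; 2021-03-01 is a Monday, so it moves forward to 2021-03-07.

2021-03-07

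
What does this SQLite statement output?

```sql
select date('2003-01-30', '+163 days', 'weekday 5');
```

2003-07-18

Applying '+163 days' to 2003-01-30: counting 163 days forward gives 2003-07-12.
`weekday 5` advances to the next Friday; 2003-07-12 is a Saturday, so it moves forward to 2003-07-18.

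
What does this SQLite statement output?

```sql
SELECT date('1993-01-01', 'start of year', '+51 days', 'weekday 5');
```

`start of year` rewinds 1993-01-01 to 1993-01-01.
Applying '+51 days' to 1993-01-01: counting 51 days forward gives 1993-02-21.
`weekday 5` advances to the next Friday; 1993-02-21 is a Sunday, so it moves forward to 1993-02-26.

1993-02-26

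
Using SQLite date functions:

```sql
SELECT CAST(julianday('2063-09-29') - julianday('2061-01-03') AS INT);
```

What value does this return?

999

28 days remain in January 2061 after the 3rd (31 − 3).
Full months from February 2061 through August 2063 contribute their day counts.
Then 29 days into September 2063.
Total: 28 + 28 + 31 + 30 + 31 + 30 + 31 + 31 + 30 + 31 + 30 + 31 + 31 + 28 + 31 + 30 + 31 + 30 + 31 + 31 + 30 + 31 + 30 + 31 + 31 + 28 + 31 + 30 + 31 + 30 + 31 + 31 + 29 = 999.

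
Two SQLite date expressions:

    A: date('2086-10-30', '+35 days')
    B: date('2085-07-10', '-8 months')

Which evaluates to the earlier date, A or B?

A = 2086-12-04.
B = 2084-11-10.
B is earlier.

B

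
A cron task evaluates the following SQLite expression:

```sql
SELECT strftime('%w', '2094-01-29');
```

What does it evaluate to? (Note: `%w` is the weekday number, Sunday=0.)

2094-01-29 is a Friday; with Sunday=0 that is 5.

5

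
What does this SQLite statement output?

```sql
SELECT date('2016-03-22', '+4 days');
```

2016-03-26

Advancing 4 more days within March lands on 2016-03-26.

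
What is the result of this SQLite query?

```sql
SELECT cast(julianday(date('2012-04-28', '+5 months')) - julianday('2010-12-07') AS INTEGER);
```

661

Adding +5 months to 2012-04-28 gives 2012-09-28.
24 days remain in December 2010 after the 7th (31 − 7).
Full months from January 2011 through August 2012 contribute their day counts.
Then 28 days into September 2012.
Total: 24 + 31 + 28 + 31 + 30 + 31 + 30 + 31 + 31 + 30 + 31 + 30 + 31 + 31 + 29 + 31 + 30 + 31 + 30 + 31 + 31 + 28 = 661.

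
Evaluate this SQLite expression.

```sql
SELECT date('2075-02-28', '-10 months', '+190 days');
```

Adding -10 months to 2075-02-28 gives 2074-04-28.
Applying '+190 days' to 2074-04-28: counting 190 days forward gives 2074-11-04.

2074-11-04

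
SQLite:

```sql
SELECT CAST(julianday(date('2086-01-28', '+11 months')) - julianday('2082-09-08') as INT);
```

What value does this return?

Adding +11 months to 2086-01-28 gives 2086-12-28.
22 days remain in September 2082 after the 8th (30 − 8).
Full months from October 2082 through November 2086 contribute their day counts.
Then 28 days into December 2086.
Total: 22 + 31 + 30 + 31 + 31 + 28 + 31 + 30 + 31 + 30 + 31 + 31 + 30 + 31 + 30 + 31 + 31 + 29 + 31 + 30 + 31 + 30 + 31 + 31 + 30 + 31 + 30 + 31 + 31 + 28 + 31 + 30 + 31 + 30 + 31 + 31 + 30 + 31 + 30 + 31 + 31 + 28 + 31 + 30 + 31 + 30 + 31 + 31 + 30 + 31 + 30 + 28 = 1572.

1572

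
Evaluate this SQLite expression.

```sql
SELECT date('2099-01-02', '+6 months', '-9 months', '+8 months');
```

2099-06-02

Adding +6 months to 2099-01-02 gives 2099-07-02.
Adding -9 months to 2099-07-02 gives 2098-10-02.
Adding +8 months to 2098-10-02 gives 2099-06-02.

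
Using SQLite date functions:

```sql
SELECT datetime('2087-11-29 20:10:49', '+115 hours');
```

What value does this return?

2087-12-04 15:10:49

+115 hours from 2087-11-29 20:10:49 is 2087-12-04 15:10:49 (crosses midnight).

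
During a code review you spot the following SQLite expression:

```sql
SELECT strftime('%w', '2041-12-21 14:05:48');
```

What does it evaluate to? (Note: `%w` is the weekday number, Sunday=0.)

2041-12-21 is a Saturday; with Sunday=0 that is 6.

6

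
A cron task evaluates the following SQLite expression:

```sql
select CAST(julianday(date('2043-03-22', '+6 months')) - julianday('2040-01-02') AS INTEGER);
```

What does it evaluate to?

Adding +6 months to 2043-03-22 gives 2043-09-22.
29 days remain in January 2040 after the 2nd (31 − 2).
Full months from February 2040 through August 2043 contribute their day counts.
Then 22 days into September 2043.
Total: 29 + 29 + 31 + 30 + 31 + 30 + 31 + 31 + 30 + 31 + 30 + 31 + 31 + 28 + 31 + 30 + 31 + 30 + 31 + 31 + 30 + 31 + 30 + 31 + 31 + 28 + 31 + 30 + 31 + 30 + 31 + 31 + 30 + 31 + 30 + 31 + 31 + 28 + 31 + 30 + 31 + 30 + 31 + 31 + 22 = 1359.

1359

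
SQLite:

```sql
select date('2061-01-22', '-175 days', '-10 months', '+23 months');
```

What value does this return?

2061-09-01

Applying '-175 days' to 2061-01-22: counting 175 days back gives 2060-07-31.
Adding -10 months to 2060-07-31 targets 2059-09-31. September 2059 has only 30 days, so SQLite normalizes the 1-day overflow forward to 2059-10-01.
Adding +23 months to 2059-10-01 gives 2061-09-01.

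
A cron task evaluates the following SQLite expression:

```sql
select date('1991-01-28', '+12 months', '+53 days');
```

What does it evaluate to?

1992-03-21

Adding +12 months to 1991-01-28 gives 1992-01-28.
Applying '+53 days' to 1992-01-28: counting 53 days forward gives 1992-03-21.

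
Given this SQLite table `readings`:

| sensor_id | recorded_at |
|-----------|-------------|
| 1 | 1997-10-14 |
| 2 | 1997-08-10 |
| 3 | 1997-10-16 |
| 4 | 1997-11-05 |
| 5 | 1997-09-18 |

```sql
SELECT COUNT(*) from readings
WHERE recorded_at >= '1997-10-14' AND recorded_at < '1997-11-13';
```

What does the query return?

Rows in [1997-10-14, 1997-11-13): 1997-10-14, 1997-10-16, 1997-11-05 → 3 rows.

3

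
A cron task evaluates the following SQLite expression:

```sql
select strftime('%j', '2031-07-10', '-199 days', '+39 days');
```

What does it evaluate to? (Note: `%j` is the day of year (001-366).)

First apply '-199 days', '+39 days': 2031-07-10 → 2031-01-31.
Day-of-year for 2031-01-31: days since 2031-01-01 inclusive = 31, zero-padded to 031.

031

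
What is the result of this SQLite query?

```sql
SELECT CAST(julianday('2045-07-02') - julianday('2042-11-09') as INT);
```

21 days remain in November 2042 after the 9th (30 − 9).
Full months from December 2042 through June 2045 contribute their day counts.
Then 2 days into July 2045.
Total: 21 + 31 + 31 + 28 + 31 + 30 + 31 + 30 + 31 + 31 + 30 + 31 + 30 + 31 + 31 + 29 + 31 + 30 + 31 + 30 + 31 + 31 + 30 + 31 + 30 + 31 + 31 + 28 + 31 + 30 + 31 + 30 + 2 = 966.

966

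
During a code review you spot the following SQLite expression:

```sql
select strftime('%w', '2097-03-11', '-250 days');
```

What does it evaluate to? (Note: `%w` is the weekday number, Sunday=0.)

First apply '-250 days': 2097-03-11 → 2096-07-04.
2096-07-04 is a Wednesday; with Sunday=0 that is 3.

3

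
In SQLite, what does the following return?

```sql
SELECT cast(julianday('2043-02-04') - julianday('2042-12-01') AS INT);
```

65

30 days remain in December 2042 after the 1st (31 − 1).
January 2043: 31 days.
Then 4 days into February 2043.
Total: 30 + 31 + 4 = 65.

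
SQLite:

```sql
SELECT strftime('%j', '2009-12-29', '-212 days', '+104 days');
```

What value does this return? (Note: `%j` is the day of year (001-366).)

First apply '-212 days', '+104 days': 2009-12-29 → 2009-09-12.
Day-of-year for 2009-09-12: days since 2009-01-01 inclusive = 255, zero-padded to 255.

255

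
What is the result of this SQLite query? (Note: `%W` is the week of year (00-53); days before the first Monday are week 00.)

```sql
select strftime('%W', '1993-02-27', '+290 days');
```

50

First apply '+290 days': 1993-02-27 → 1993-12-14.
1993-12-14 is a Tuesday. SQLite's %W counts Mondays since the year started; the result is 50.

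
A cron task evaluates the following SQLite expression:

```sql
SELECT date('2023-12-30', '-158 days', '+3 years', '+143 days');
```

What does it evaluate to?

2026-12-15

Applying '-158 days' to 2023-12-30: counting 158 days back gives 2023-07-25.
Adding +3 years to 2023-07-25 gives 2026-07-25.
Applying '+143 days' to 2026-07-25: counting 143 days forward gives 2026-12-15.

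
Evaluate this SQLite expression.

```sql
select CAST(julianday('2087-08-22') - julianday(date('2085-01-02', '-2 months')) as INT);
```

1023

Adding -2 months to 2085-01-02 gives 2084-11-02.
28 days remain in November 2084 after the 2nd (30 − 2).
Full months from December 2084 through July 2087 contribute their day counts.
Then 22 days into August 2087.
Total: 28 + 31 + 31 + 28 + 31 + 30 + 31 + 30 + 31 + 31 + 30 + 31 + 30 + 31 + 31 + 28 + 31 + 30 + 31 + 30 + 31 + 31 + 30 + 31 + 30 + 31 + 31 + 28 + 31 + 30 + 31 + 30 + 31 + 22 = 1023.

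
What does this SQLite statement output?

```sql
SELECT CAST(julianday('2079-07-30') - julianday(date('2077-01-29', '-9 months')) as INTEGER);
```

Adding -9 months to 2077-01-29 gives 2076-04-29.
1 day remains in April 2076 after the 29th (30 − 29).
Full months from May 2076 through June 2079 contribute their day counts.
Then 30 days into July 2079.
Total: 1 + 31 + 30 + 31 + 31 + 30 + 31 + 30 + 31 + 31 + 28 + 31 + 30 + 31 + 30 + 31 + 31 + 30 + 31 + 30 + 31 + 31 + 28 + 31 + 30 + 31 + 30 + 31 + 31 + 30 + 31 + 30 + 31 + 31 + 28 + 31 + 30 + 31 + 30 + 30 = 1187.

1187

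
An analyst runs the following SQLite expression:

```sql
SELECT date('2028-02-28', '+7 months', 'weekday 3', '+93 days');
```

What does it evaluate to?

2029-01-05

Adding +7 months to 2028-02-28 gives 2028-09-28.
`weekday 3` advances to the next Wednesday; 2028-09-28 is a Thursday, so it moves forward to 2028-10-04.
Applying '+93 days' to 2028-10-04: counting 93 days forward gives 2029-01-05.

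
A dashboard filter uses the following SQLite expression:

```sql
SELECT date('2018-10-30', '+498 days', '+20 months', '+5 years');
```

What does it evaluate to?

2026-11-11

Applying '+498 days' to 2018-10-30: counting 498 days forward gives 2020-03-11.
Adding +20 months to 2020-03-11 gives 2021-11-11.
Adding +5 years to 2021-11-11 gives 2026-11-11.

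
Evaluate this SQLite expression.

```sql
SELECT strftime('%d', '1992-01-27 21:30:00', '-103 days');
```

First apply '-103 days': 1992-01-27 21:30:00 → 1991-10-16 21:30:00.
`%d` extracts the 2-digit day of month: 16.

16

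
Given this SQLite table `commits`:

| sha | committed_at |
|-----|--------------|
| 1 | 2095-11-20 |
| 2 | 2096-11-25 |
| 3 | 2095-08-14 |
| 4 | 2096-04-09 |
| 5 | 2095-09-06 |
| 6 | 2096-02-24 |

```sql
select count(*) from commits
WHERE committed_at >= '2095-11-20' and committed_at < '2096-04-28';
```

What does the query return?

3

Rows in [2095-11-20, 2096-04-28): 2095-11-20, 2096-04-09, 2096-02-24 → 3 rows.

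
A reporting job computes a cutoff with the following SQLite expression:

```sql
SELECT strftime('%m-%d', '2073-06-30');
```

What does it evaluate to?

06-30

`%m-%d` extracts the month-day: 06-30.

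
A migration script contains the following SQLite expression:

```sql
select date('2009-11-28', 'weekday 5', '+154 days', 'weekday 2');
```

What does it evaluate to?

2010-05-11

`weekday 5` advances to the next Friday; 2009-11-28 is a Saturday, so it moves forward to 2009-12-04.
Applying '+154 days' to 2009-12-04: counting 154 days forward gives 2010-05-07.
`weekday 2` advances to the next Tuesday; 2010-05-07 is a Friday, so it moves forward to 2010-05-11.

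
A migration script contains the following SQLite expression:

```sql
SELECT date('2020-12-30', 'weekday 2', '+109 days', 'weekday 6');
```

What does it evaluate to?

2021-04-24

`weekday 2` advances to the next Tuesday; 2020-12-30 is a Wednesday, so it moves forward to 2021-01-05.
Applying '+109 days' to 2021-01-05: counting 109 days forward gives 2021-04-24.
`weekday 6` advances to the next Saturday; 2021-04-24 is already a Saturday, so it stays at 2021-04-24.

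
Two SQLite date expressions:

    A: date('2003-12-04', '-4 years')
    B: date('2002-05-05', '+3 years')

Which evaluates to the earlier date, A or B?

A

A = 1999-12-04.
B = 2005-05-05.
A is earlier.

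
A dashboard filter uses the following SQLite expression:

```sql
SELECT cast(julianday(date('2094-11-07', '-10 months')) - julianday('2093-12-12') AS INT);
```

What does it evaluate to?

Adding -10 months to 2094-11-07 gives 2094-01-07.
19 days remain in December 2093 after the 12th (31 − 12).
Then 7 days into January 2094.
Total: 19 + 7 = 26.

26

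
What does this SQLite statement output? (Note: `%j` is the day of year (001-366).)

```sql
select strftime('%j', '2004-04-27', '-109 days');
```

009

First apply '-109 days': 2004-04-27 → 2004-01-09.
Day-of-year for 2004-01-09: days since 2004-01-01 inclusive = 9, zero-padded to 009.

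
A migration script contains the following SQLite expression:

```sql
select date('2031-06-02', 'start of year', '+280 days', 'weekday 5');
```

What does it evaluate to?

`start of year` rewinds 2031-06-02 to 2031-01-01.
Applying '+280 days' to 2031-01-01: counting 280 days forward gives 2031-10-08.
`weekday 5` advances to the next Friday; 2031-10-08 is a Wednesday, so it moves forward to 2031-10-10.

2031-10-10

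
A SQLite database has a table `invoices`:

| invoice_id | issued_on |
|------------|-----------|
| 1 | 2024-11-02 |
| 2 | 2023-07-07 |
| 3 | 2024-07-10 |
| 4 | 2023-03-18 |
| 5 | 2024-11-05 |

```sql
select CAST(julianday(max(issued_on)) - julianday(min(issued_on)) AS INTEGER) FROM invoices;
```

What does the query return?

598

MIN = 2023-03-18, MAX = 2024-11-05.
13 days remain in March 2023 after the 18th (31 − 18).
Full months from April 2023 through October 2024 contribute their day counts.
Then 5 days into November 2024.
Total: 13 + 30 + 31 + 30 + 31 + 31 + 30 + 31 + 30 + 31 + 31 + 29 + 31 + 30 + 31 + 30 + 31 + 31 + 30 + 31 + 5 = 598.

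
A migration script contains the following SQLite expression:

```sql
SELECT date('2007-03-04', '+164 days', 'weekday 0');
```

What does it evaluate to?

2007-08-19

Applying '+164 days' to 2007-03-04: counting 164 days forward gives 2007-08-15.
`weekday 0` advances to the next Sunday; 2007-08-15 is a Wednesday, so it moves forward to 2007-08-19.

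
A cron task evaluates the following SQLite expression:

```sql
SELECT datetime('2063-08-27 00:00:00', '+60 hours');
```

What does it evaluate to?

+60 hours from 2063-08-27 00:00:00 is 2063-08-29 12:00:00 (crosses midnight).

2063-08-29 12:00:00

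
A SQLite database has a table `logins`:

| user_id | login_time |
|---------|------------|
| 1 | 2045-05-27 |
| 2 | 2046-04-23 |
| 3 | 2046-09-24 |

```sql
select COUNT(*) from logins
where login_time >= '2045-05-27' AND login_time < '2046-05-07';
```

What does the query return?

Rows in [2045-05-27, 2046-05-07): 2045-05-27, 2046-04-23 → 2 rows.

2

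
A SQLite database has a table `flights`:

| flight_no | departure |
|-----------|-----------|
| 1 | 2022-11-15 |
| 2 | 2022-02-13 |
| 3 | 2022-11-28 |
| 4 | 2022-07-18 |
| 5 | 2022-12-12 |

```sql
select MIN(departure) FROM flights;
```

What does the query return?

MIN over {2022-02-13, 2022-07-18, 2022-11-15, 2022-11-28, 2022-12-12}.

2022-02-13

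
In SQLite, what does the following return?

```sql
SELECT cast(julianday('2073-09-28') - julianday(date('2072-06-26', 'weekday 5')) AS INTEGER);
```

454

`weekday 5` advances to the next Friday; 2072-06-26 is a Sunday, so it moves forward to 2072-07-01.
30 days remain in July 2072 after the 1st (31 − 1).
Full months from August 2072 through August 2073 contribute their day counts.
Then 28 days into September 2073.
Total: 30 + 31 + 30 + 31 + 30 + 31 + 31 + 28 + 31 + 30 + 31 + 30 + 31 + 31 + 28 = 454.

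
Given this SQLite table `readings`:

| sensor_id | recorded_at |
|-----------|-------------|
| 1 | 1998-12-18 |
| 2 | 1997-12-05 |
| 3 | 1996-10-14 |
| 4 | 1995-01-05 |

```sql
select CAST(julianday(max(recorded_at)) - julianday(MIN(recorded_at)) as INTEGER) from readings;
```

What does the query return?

1443

MIN = 1995-01-05, MAX = 1998-12-18.
26 days remain in January 1995 after the 5th (31 − 5).
Full months from February 1995 through November 1998 contribute their day counts.
Then 18 days into December 1998.
Total: 26 + 28 + 31 + 30 + 31 + 30 + 31 + 31 + 30 + 31 + 30 + 31 + 31 + 29 + 31 + 30 + 31 + 30 + 31 + 31 + 30 + 31 + 30 + 31 + 31 + 28 + 31 + 30 + 31 + 30 + 31 + 31 + 30 + 31 + 30 + 31 + 31 + 28 + 31 + 30 + 31 + 30 + 31 + 31 + 30 + 31 + 30 + 18 = 1443.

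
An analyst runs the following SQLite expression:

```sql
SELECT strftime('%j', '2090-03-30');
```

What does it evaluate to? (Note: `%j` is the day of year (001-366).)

089

Day-of-year for 2090-03-30: days since 2090-01-01 inclusive = 89, zero-padded to 089.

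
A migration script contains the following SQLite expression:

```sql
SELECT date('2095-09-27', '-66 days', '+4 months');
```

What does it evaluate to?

2095-11-23

Applying '-66 days' to 2095-09-27: counting 66 days back gives 2095-07-23.
Adding +4 months to 2095-07-23 gives 2095-11-23.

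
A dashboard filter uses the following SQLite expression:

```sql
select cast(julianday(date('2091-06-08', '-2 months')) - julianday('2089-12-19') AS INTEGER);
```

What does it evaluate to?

Adding -2 months to 2091-06-08 gives 2091-04-08.
12 days remain in December 2089 after the 19th (31 − 19).
Full months from January 2090 through March 2091 contribute their day counts.
Then 8 days into April 2091.
Total: 12 + 31 + 28 + 31 + 30 + 31 + 30 + 31 + 31 + 30 + 31 + 30 + 31 + 31 + 28 + 31 + 8 = 475.

475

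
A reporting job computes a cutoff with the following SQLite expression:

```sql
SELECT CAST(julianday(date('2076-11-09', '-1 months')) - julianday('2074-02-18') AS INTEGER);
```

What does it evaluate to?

964

Adding -1 month to 2076-11-09 gives 2076-10-09.
10 days remain in February 2074 after the 18th (28 − 18).
Full months from March 2074 through September 2076 contribute their day counts.
Then 9 days into October 2076.
Total: 10 + 31 + 30 + 31 + 30 + 31 + 31 + 30 + 31 + 30 + 31 + 31 + 28 + 31 + 30 + 31 + 30 + 31 + 31 + 30 + 31 + 30 + 31 + 31 + 29 + 31 + 30 + 31 + 30 + 31 + 31 + 30 + 9 = 964.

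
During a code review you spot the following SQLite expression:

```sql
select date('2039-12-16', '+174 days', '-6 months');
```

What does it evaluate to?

Applying '+174 days' to 2039-12-16: counting 174 days forward gives 2040-06-07.
Adding -6 months to 2040-06-07 gives 2039-12-07.

2039-12-07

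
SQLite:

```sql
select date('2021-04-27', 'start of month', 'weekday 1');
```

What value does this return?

`start of month` rewinds 2021-04-27 to 2021-04-01.
`weekday 1` advances to the next Monday; 2021-04-01 is a Thursday, so it moves forward to 2021-04-05.

2021-04-05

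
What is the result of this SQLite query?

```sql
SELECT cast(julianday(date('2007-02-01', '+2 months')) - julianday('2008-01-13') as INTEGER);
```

Adding +2 months to 2007-02-01 gives 2007-04-01.
29 days remain in April 2007 after the 1st (30 − 1).
Full months from May 2007 through December 2007 contribute their day counts.
Then 13 days into January 2008.
Total: 29 + 31 + 30 + 31 + 31 + 30 + 31 + 30 + 31 + 13 = 287.
The subtraction is earlier − later, so the result is −287 → -287.

-287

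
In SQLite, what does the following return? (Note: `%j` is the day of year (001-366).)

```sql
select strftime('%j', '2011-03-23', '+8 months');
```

First apply '+8 months': 2011-03-23 → 2011-11-23.
Day-of-year for 2011-11-23: days since 2011-01-01 inclusive = 327, zero-padded to 327.

327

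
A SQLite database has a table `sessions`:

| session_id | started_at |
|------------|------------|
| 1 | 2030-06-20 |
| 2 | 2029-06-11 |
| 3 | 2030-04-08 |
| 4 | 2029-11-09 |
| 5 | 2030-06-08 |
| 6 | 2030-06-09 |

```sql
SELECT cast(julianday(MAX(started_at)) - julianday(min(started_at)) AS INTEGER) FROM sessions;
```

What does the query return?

374

MIN = 2029-06-11, MAX = 2030-06-20.
19 days remain in June 2029 after the 11th (30 − 11).
Full months from July 2029 through May 2030 contribute their day counts.
Then 20 days into June 2030.
Total: 19 + 31 + 31 + 30 + 31 + 30 + 31 + 31 + 28 + 31 + 30 + 31 + 20 = 374.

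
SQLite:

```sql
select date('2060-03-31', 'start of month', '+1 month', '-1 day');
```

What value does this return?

2060-03-31

`start of month` rewinds 2060-03-31 to 2060-03-01.
Adding +1 month to 2060-03-01 gives 2060-04-01.
Going back 1 day from 2060-04-01 reaches 2060-03-31 (last day of March, 31 days).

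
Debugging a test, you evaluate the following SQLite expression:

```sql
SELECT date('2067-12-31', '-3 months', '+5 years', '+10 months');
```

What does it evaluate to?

2073-08-01

Adding -3 months to 2067-12-31 targets 2067-09-31. September 2067 has only 30 days, so SQLite normalizes the 1-day overflow forward to 2067-10-01.
Adding +5 years to 2067-10-01 gives 2072-10-01.
Adding +10 months to 2072-10-01 gives 2073-08-01.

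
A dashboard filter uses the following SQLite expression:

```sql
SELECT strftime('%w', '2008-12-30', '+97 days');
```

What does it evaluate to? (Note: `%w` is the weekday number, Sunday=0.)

1

First apply '+97 days': 2008-12-30 → 2009-04-06.
2009-04-06 is a Monday; with Sunday=0 that is 1.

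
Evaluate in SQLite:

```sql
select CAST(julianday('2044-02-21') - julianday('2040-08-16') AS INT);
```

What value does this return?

15 days remain in August 2040 after the 16th (31 − 16).
Full months from September 2040 through January 2044 contribute their day counts.
Then 21 days into February 2044.
Total: 15 + 30 + 31 + 30 + 31 + 31 + 28 + 31 + 30 + 31 + 30 + 31 + 31 + 30 + 31 + 30 + 31 + 31 + 28 + 31 + 30 + 31 + 30 + 31 + 31 + 30 + 31 + 30 + 31 + 31 + 28 + 31 + 30 + 31 + 30 + 31 + 31 + 30 + 31 + 30 + 31 + 31 + 21 = 1284.

1284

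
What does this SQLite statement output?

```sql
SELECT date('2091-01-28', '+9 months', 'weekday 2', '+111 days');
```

Adding +9 months to 2091-01-28 gives 2091-10-28.
`weekday 2` advances to the next Tuesday; 2091-10-28 is a Sunday, so it moves forward to 2091-10-30.
Applying '+111 days' to 2091-10-30: counting 111 days forward gives 2092-02-18.

2092-02-18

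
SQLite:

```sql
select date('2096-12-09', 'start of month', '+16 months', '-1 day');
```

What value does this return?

`start of month` rewinds 2096-12-09 to 2096-12-01.
Adding +16 months to 2096-12-01 gives 2098-04-01.
Going back 1 day from 2098-04-01 reaches 2098-03-31 (last day of March, 31 days).

2098-03-31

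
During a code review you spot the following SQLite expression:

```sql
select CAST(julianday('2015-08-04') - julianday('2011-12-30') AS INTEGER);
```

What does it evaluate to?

1 day remains in December 2011 after the 30th (31 − 30).
Full months from January 2012 through July 2015 contribute their day counts.
Then 4 days into August 2015.
Total: 1 + 31 + 29 + 31 + 30 + 31 + 30 + 31 + 31 + 30 + 31 + 30 + 31 + 31 + 28 + 31 + 30 + 31 + 30 + 31 + 31 + 30 + 31 + 30 + 31 + 31 + 28 + 31 + 30 + 31 + 30 + 31 + 31 + 30 + 31 + 30 + 31 + 31 + 28 + 31 + 30 + 31 + 30 + 31 + 4 = 1313.

1313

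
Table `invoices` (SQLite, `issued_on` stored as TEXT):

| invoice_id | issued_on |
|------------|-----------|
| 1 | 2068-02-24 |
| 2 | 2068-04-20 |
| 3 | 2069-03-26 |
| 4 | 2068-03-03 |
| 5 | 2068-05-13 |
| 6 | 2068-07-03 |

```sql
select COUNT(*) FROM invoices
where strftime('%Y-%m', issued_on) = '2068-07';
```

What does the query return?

1

Rows with year-month 2068-07: 2068-07-03 → 1.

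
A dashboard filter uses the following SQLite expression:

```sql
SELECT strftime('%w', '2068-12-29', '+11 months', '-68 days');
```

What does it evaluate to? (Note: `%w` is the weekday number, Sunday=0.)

First apply '+11 months', '-68 days': 2068-12-29 → 2069-09-22.
2069-09-22 is a Sunday; with Sunday=0 that is 0.

0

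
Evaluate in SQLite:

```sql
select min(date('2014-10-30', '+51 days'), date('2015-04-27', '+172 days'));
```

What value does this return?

2014-12-20

date('2014-10-30', '+51 days') → 2014-12-20.
date('2015-04-27', '+172 days') → 2015-10-16.
Earlier of the two is 2014-12-20.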